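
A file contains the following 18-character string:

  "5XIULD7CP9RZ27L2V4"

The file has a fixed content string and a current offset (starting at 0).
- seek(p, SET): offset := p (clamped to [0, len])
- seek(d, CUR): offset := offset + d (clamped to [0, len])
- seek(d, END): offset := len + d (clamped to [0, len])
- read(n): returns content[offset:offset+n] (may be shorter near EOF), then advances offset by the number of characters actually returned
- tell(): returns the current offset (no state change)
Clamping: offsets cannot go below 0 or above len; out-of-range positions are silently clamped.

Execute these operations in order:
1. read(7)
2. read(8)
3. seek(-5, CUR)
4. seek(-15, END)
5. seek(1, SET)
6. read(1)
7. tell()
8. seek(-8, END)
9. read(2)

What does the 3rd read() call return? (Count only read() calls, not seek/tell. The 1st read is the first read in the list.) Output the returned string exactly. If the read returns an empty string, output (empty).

After 1 (read(7)): returned '5XIULD7', offset=7
After 2 (read(8)): returned 'CP9RZ27L', offset=15
After 3 (seek(-5, CUR)): offset=10
After 4 (seek(-15, END)): offset=3
After 5 (seek(1, SET)): offset=1
After 6 (read(1)): returned 'X', offset=2
After 7 (tell()): offset=2
After 8 (seek(-8, END)): offset=10
After 9 (read(2)): returned 'RZ', offset=12

Answer: X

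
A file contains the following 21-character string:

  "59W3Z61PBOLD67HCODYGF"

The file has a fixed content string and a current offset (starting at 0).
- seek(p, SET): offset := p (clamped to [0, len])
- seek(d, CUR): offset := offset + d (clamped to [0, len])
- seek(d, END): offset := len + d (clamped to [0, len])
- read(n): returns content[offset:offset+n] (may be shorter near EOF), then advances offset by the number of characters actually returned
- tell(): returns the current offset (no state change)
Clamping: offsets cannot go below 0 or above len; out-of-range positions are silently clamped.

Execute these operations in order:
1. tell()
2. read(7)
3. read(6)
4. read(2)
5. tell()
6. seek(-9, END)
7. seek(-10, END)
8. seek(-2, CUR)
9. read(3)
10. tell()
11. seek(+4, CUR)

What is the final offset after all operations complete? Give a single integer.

Answer: 16

Derivation:
After 1 (tell()): offset=0
After 2 (read(7)): returned '59W3Z61', offset=7
After 3 (read(6)): returned 'PBOLD6', offset=13
After 4 (read(2)): returned '7H', offset=15
After 5 (tell()): offset=15
After 6 (seek(-9, END)): offset=12
After 7 (seek(-10, END)): offset=11
After 8 (seek(-2, CUR)): offset=9
After 9 (read(3)): returned 'OLD', offset=12
After 10 (tell()): offset=12
After 11 (seek(+4, CUR)): offset=16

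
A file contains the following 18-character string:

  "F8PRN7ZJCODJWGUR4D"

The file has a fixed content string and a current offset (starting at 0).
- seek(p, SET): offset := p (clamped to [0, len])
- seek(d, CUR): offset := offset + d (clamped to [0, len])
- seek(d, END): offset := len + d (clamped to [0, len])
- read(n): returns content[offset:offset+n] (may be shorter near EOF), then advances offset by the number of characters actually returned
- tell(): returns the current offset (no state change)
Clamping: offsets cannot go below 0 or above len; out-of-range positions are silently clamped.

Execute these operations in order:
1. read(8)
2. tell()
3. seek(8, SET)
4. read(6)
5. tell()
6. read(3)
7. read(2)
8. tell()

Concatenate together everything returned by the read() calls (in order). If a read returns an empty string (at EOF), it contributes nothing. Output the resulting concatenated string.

Answer: F8PRN7ZJCODJWGUR4D

Derivation:
After 1 (read(8)): returned 'F8PRN7ZJ', offset=8
After 2 (tell()): offset=8
After 3 (seek(8, SET)): offset=8
After 4 (read(6)): returned 'CODJWG', offset=14
After 5 (tell()): offset=14
After 6 (read(3)): returned 'UR4', offset=17
After 7 (read(2)): returned 'D', offset=18
After 8 (tell()): offset=18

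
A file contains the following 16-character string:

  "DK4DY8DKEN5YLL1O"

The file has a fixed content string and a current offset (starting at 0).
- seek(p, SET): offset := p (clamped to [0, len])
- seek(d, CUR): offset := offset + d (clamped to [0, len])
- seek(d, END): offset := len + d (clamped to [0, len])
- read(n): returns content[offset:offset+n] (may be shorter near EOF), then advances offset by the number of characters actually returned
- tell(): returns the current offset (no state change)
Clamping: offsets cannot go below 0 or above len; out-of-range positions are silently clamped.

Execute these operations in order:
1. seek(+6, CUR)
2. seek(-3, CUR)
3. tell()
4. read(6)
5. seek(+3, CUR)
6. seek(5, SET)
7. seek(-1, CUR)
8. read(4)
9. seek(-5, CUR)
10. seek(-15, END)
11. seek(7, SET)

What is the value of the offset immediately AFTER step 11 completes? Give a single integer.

After 1 (seek(+6, CUR)): offset=6
After 2 (seek(-3, CUR)): offset=3
After 3 (tell()): offset=3
After 4 (read(6)): returned 'DY8DKE', offset=9
After 5 (seek(+3, CUR)): offset=12
After 6 (seek(5, SET)): offset=5
After 7 (seek(-1, CUR)): offset=4
After 8 (read(4)): returned 'Y8DK', offset=8
After 9 (seek(-5, CUR)): offset=3
After 10 (seek(-15, END)): offset=1
After 11 (seek(7, SET)): offset=7

Answer: 7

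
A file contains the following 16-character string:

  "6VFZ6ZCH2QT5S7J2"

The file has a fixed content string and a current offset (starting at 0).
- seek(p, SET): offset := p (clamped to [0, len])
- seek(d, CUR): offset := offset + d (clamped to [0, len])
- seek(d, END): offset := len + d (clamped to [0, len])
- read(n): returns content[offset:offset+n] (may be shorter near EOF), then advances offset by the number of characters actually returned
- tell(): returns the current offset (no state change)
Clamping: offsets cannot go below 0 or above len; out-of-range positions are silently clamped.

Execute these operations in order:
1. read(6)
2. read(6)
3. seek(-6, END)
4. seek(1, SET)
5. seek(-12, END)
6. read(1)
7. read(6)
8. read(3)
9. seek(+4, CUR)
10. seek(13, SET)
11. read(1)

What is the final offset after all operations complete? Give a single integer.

Answer: 14

Derivation:
After 1 (read(6)): returned '6VFZ6Z', offset=6
After 2 (read(6)): returned 'CH2QT5', offset=12
After 3 (seek(-6, END)): offset=10
After 4 (seek(1, SET)): offset=1
After 5 (seek(-12, END)): offset=4
After 6 (read(1)): returned '6', offset=5
After 7 (read(6)): returned 'ZCH2QT', offset=11
After 8 (read(3)): returned '5S7', offset=14
After 9 (seek(+4, CUR)): offset=16
After 10 (seek(13, SET)): offset=13
After 11 (read(1)): returned '7', offset=14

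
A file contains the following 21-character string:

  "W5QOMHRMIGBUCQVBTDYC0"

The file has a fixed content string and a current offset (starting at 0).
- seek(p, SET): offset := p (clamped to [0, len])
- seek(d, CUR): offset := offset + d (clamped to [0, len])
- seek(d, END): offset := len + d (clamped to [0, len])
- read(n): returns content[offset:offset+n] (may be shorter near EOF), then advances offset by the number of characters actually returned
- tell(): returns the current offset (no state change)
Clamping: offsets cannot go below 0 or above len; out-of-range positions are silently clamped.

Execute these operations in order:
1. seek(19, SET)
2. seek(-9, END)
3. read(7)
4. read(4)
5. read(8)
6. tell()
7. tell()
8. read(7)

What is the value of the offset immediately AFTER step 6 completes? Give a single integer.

After 1 (seek(19, SET)): offset=19
After 2 (seek(-9, END)): offset=12
After 3 (read(7)): returned 'CQVBTDY', offset=19
After 4 (read(4)): returned 'C0', offset=21
After 5 (read(8)): returned '', offset=21
After 6 (tell()): offset=21

Answer: 21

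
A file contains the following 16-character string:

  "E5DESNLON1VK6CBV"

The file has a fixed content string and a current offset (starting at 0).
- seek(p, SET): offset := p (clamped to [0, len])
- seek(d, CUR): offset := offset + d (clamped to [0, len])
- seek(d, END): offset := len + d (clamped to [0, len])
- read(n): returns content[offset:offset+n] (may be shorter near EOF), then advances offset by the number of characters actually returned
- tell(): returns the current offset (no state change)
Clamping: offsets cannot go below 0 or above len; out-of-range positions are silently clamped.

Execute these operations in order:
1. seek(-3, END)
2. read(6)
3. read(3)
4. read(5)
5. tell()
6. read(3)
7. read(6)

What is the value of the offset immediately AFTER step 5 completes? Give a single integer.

After 1 (seek(-3, END)): offset=13
After 2 (read(6)): returned 'CBV', offset=16
After 3 (read(3)): returned '', offset=16
After 4 (read(5)): returned '', offset=16
After 5 (tell()): offset=16

Answer: 16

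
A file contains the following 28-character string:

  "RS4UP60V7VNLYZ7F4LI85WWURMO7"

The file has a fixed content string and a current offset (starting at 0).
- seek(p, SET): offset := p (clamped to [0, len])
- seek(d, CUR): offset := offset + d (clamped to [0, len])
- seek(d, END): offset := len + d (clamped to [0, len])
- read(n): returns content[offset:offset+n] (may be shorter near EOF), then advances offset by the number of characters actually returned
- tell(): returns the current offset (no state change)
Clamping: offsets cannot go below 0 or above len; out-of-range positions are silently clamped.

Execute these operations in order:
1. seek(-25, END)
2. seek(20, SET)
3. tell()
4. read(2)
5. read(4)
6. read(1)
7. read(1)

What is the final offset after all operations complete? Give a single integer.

After 1 (seek(-25, END)): offset=3
After 2 (seek(20, SET)): offset=20
After 3 (tell()): offset=20
After 4 (read(2)): returned '5W', offset=22
After 5 (read(4)): returned 'WURM', offset=26
After 6 (read(1)): returned 'O', offset=27
After 7 (read(1)): returned '7', offset=28

Answer: 28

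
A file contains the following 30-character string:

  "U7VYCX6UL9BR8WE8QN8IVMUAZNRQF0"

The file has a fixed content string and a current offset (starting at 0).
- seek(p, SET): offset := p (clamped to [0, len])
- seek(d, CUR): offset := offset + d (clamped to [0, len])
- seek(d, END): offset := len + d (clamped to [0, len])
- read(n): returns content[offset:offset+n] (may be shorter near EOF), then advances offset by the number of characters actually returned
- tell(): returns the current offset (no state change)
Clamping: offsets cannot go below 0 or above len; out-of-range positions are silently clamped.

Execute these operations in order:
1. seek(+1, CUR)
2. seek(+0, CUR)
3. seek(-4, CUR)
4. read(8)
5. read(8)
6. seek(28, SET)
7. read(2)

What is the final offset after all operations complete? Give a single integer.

After 1 (seek(+1, CUR)): offset=1
After 2 (seek(+0, CUR)): offset=1
After 3 (seek(-4, CUR)): offset=0
After 4 (read(8)): returned 'U7VYCX6U', offset=8
After 5 (read(8)): returned 'L9BR8WE8', offset=16
After 6 (seek(28, SET)): offset=28
After 7 (read(2)): returned 'F0', offset=30

Answer: 30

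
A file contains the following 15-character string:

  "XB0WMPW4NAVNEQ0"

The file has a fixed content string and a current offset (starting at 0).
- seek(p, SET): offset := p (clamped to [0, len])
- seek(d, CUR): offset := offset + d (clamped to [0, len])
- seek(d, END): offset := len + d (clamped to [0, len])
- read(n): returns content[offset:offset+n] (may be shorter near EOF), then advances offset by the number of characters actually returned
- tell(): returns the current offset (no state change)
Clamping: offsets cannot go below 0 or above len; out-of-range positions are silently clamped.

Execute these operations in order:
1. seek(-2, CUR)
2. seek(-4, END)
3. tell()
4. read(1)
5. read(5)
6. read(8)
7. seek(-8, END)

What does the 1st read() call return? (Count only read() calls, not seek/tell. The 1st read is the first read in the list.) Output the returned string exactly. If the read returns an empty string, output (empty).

Answer: N

Derivation:
After 1 (seek(-2, CUR)): offset=0
After 2 (seek(-4, END)): offset=11
After 3 (tell()): offset=11
After 4 (read(1)): returned 'N', offset=12
After 5 (read(5)): returned 'EQ0', offset=15
After 6 (read(8)): returned '', offset=15
After 7 (seek(-8, END)): offset=7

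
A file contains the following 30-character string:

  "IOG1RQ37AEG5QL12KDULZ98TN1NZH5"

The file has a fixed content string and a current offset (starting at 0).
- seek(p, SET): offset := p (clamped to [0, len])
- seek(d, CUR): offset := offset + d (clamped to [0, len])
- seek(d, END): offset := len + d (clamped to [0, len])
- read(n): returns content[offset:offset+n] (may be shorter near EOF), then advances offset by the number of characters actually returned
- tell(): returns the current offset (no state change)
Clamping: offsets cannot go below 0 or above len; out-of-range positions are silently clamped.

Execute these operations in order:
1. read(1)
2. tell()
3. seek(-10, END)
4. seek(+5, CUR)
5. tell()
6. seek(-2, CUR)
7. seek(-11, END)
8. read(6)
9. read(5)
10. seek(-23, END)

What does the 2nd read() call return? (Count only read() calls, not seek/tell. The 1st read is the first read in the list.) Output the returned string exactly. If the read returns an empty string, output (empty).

After 1 (read(1)): returned 'I', offset=1
After 2 (tell()): offset=1
After 3 (seek(-10, END)): offset=20
After 4 (seek(+5, CUR)): offset=25
After 5 (tell()): offset=25
After 6 (seek(-2, CUR)): offset=23
After 7 (seek(-11, END)): offset=19
After 8 (read(6)): returned 'LZ98TN', offset=25
After 9 (read(5)): returned '1NZH5', offset=30
After 10 (seek(-23, END)): offset=7

Answer: LZ98TN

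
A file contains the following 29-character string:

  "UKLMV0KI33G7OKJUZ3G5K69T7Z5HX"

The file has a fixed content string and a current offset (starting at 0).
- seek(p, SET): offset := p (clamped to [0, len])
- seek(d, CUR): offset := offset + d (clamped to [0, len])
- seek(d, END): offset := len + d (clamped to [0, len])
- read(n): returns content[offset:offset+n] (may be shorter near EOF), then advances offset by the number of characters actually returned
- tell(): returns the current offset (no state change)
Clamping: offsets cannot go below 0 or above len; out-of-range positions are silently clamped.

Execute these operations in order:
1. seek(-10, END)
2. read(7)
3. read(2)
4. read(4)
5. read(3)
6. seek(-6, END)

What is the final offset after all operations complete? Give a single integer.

Answer: 23

Derivation:
After 1 (seek(-10, END)): offset=19
After 2 (read(7)): returned '5K69T7Z', offset=26
After 3 (read(2)): returned '5H', offset=28
After 4 (read(4)): returned 'X', offset=29
After 5 (read(3)): returned '', offset=29
After 6 (seek(-6, END)): offset=23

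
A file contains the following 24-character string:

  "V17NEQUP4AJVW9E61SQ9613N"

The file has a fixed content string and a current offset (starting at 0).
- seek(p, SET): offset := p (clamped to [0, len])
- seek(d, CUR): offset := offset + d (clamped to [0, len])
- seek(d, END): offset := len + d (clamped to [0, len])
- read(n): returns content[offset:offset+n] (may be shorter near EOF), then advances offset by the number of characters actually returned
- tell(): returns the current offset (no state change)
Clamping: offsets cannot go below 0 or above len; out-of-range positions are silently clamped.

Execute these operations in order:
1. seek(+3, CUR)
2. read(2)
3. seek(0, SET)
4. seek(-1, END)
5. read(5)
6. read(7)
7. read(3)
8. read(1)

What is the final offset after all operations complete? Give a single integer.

Answer: 24

Derivation:
After 1 (seek(+3, CUR)): offset=3
After 2 (read(2)): returned 'NE', offset=5
After 3 (seek(0, SET)): offset=0
After 4 (seek(-1, END)): offset=23
After 5 (read(5)): returned 'N', offset=24
After 6 (read(7)): returned '', offset=24
After 7 (read(3)): returned '', offset=24
After 8 (read(1)): returned '', offset=24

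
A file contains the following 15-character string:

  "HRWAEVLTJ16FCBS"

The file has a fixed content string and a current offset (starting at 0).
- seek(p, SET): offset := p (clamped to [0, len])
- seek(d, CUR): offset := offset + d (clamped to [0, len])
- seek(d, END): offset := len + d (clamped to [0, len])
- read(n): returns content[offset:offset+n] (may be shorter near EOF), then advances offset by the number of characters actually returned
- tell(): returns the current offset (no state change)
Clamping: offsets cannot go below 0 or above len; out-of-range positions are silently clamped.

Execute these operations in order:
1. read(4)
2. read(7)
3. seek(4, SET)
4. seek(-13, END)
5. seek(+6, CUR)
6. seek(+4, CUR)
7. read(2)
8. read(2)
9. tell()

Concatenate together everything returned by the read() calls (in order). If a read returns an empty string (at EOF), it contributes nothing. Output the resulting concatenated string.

After 1 (read(4)): returned 'HRWA', offset=4
After 2 (read(7)): returned 'EVLTJ16', offset=11
After 3 (seek(4, SET)): offset=4
After 4 (seek(-13, END)): offset=2
After 5 (seek(+6, CUR)): offset=8
After 6 (seek(+4, CUR)): offset=12
After 7 (read(2)): returned 'CB', offset=14
After 8 (read(2)): returned 'S', offset=15
After 9 (tell()): offset=15

Answer: HRWAEVLTJ16CBS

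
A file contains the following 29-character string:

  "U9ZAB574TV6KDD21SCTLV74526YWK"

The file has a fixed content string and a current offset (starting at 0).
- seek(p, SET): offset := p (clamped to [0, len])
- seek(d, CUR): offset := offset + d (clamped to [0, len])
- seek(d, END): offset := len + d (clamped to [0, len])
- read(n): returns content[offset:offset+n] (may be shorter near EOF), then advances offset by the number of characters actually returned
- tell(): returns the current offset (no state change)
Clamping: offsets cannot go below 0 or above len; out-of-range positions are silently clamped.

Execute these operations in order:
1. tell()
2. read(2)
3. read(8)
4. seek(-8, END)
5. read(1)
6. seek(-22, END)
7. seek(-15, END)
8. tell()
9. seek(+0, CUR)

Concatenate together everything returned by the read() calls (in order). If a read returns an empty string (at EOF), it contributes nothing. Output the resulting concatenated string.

Answer: U9ZAB574TV7

Derivation:
After 1 (tell()): offset=0
After 2 (read(2)): returned 'U9', offset=2
After 3 (read(8)): returned 'ZAB574TV', offset=10
After 4 (seek(-8, END)): offset=21
After 5 (read(1)): returned '7', offset=22
After 6 (seek(-22, END)): offset=7
After 7 (seek(-15, END)): offset=14
After 8 (tell()): offset=14
After 9 (seek(+0, CUR)): offset=14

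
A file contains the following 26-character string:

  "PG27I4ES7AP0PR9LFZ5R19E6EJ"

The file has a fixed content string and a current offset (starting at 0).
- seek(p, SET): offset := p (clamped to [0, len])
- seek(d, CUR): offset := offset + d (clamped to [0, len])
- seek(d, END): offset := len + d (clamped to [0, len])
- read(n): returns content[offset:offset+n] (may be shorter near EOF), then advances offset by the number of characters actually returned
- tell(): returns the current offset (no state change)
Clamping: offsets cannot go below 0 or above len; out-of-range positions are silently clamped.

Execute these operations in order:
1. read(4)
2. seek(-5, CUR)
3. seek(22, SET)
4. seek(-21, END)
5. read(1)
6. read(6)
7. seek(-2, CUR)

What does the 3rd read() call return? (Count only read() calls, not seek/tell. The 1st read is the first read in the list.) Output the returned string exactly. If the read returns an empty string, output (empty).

After 1 (read(4)): returned 'PG27', offset=4
After 2 (seek(-5, CUR)): offset=0
After 3 (seek(22, SET)): offset=22
After 4 (seek(-21, END)): offset=5
After 5 (read(1)): returned '4', offset=6
After 6 (read(6)): returned 'ES7AP0', offset=12
After 7 (seek(-2, CUR)): offset=10

Answer: ES7AP0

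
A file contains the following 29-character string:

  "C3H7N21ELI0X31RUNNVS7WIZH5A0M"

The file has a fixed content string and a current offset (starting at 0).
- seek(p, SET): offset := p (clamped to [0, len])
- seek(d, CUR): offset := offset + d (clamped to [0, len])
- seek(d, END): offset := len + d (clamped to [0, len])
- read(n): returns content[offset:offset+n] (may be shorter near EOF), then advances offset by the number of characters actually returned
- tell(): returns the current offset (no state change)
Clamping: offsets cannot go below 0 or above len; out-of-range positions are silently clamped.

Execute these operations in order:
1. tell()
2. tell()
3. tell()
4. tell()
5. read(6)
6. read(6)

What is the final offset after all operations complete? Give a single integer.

After 1 (tell()): offset=0
After 2 (tell()): offset=0
After 3 (tell()): offset=0
After 4 (tell()): offset=0
After 5 (read(6)): returned 'C3H7N2', offset=6
After 6 (read(6)): returned '1ELI0X', offset=12

Answer: 12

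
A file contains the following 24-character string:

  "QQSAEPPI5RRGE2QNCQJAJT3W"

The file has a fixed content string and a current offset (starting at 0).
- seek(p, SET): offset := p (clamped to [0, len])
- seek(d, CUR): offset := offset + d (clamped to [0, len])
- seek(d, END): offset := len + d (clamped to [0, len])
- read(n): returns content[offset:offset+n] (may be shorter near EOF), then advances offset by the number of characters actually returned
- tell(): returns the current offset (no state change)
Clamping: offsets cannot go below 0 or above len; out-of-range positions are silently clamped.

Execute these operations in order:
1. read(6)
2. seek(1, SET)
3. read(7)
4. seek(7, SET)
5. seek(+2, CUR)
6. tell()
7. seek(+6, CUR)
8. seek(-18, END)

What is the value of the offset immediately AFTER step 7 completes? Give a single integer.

Answer: 15

Derivation:
After 1 (read(6)): returned 'QQSAEP', offset=6
After 2 (seek(1, SET)): offset=1
After 3 (read(7)): returned 'QSAEPPI', offset=8
After 4 (seek(7, SET)): offset=7
After 5 (seek(+2, CUR)): offset=9
After 6 (tell()): offset=9
After 7 (seek(+6, CUR)): offset=15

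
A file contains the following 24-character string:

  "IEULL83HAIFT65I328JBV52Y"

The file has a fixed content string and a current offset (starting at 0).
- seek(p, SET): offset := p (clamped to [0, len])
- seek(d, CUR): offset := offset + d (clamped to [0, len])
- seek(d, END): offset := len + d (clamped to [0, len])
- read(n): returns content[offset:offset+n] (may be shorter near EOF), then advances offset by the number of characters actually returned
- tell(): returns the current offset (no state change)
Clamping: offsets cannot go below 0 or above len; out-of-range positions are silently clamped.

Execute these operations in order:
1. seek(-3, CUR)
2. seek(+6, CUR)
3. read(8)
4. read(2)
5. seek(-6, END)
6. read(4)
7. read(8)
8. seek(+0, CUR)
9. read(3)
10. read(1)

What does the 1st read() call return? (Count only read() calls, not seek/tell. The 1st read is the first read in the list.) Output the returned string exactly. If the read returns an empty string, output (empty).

Answer: 3HAIFT65

Derivation:
After 1 (seek(-3, CUR)): offset=0
After 2 (seek(+6, CUR)): offset=6
After 3 (read(8)): returned '3HAIFT65', offset=14
After 4 (read(2)): returned 'I3', offset=16
After 5 (seek(-6, END)): offset=18
After 6 (read(4)): returned 'JBV5', offset=22
After 7 (read(8)): returned '2Y', offset=24
After 8 (seek(+0, CUR)): offset=24
After 9 (read(3)): returned '', offset=24
After 10 (read(1)): returned '', offset=24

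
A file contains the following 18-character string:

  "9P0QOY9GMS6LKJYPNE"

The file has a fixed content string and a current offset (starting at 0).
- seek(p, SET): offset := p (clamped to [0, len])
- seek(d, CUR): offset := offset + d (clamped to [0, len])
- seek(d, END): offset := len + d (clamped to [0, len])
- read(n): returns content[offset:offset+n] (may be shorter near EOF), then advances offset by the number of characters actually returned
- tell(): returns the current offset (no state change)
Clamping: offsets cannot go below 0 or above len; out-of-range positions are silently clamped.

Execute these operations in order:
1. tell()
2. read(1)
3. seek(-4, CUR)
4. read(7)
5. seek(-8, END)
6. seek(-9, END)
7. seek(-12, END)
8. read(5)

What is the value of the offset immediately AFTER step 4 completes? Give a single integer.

Answer: 7

Derivation:
After 1 (tell()): offset=0
After 2 (read(1)): returned '9', offset=1
After 3 (seek(-4, CUR)): offset=0
After 4 (read(7)): returned '9P0QOY9', offset=7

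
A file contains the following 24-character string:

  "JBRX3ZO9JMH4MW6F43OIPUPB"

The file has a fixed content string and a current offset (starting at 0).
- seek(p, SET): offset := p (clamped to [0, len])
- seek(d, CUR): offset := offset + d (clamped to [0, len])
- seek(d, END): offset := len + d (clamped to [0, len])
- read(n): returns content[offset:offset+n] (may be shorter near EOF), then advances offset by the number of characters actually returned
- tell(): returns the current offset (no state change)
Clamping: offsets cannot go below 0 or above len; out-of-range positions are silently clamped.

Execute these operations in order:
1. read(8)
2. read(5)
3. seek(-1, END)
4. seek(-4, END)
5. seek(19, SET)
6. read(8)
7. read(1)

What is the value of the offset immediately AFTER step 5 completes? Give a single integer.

After 1 (read(8)): returned 'JBRX3ZO9', offset=8
After 2 (read(5)): returned 'JMH4M', offset=13
After 3 (seek(-1, END)): offset=23
After 4 (seek(-4, END)): offset=20
After 5 (seek(19, SET)): offset=19

Answer: 19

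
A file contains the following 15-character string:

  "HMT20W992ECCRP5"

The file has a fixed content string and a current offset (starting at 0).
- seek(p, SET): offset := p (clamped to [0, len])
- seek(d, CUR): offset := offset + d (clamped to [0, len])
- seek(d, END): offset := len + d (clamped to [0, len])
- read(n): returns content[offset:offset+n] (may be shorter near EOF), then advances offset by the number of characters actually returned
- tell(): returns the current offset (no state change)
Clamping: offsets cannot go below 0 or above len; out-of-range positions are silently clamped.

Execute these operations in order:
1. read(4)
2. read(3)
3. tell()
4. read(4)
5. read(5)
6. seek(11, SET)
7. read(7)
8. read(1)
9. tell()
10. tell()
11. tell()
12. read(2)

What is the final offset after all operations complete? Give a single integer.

After 1 (read(4)): returned 'HMT2', offset=4
After 2 (read(3)): returned '0W9', offset=7
After 3 (tell()): offset=7
After 4 (read(4)): returned '92EC', offset=11
After 5 (read(5)): returned 'CRP5', offset=15
After 6 (seek(11, SET)): offset=11
After 7 (read(7)): returned 'CRP5', offset=15
After 8 (read(1)): returned '', offset=15
After 9 (tell()): offset=15
After 10 (tell()): offset=15
After 11 (tell()): offset=15
After 12 (read(2)): returned '', offset=15

Answer: 15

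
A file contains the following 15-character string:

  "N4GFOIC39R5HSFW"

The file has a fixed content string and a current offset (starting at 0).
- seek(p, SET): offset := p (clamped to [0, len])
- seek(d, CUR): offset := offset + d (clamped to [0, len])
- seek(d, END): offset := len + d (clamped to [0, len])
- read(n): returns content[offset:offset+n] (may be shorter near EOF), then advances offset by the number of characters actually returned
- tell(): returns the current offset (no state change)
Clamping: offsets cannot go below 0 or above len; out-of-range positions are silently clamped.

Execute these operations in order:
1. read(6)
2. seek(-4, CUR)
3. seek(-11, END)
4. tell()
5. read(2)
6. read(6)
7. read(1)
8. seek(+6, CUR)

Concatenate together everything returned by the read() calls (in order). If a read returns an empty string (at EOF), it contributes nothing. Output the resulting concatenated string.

After 1 (read(6)): returned 'N4GFOI', offset=6
After 2 (seek(-4, CUR)): offset=2
After 3 (seek(-11, END)): offset=4
After 4 (tell()): offset=4
After 5 (read(2)): returned 'OI', offset=6
After 6 (read(6)): returned 'C39R5H', offset=12
After 7 (read(1)): returned 'S', offset=13
After 8 (seek(+6, CUR)): offset=15

Answer: N4GFOIOIC39R5HS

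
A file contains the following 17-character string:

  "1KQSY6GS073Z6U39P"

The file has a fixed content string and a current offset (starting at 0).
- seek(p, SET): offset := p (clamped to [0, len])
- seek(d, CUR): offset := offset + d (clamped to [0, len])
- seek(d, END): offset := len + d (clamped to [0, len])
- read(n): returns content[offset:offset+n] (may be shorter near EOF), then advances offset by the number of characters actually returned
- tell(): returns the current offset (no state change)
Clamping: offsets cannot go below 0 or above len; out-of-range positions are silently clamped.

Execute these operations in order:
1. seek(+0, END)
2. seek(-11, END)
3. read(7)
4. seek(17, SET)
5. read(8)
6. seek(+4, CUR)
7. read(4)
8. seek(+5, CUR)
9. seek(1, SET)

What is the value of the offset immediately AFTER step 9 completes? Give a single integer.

Answer: 1

Derivation:
After 1 (seek(+0, END)): offset=17
After 2 (seek(-11, END)): offset=6
After 3 (read(7)): returned 'GS073Z6', offset=13
After 4 (seek(17, SET)): offset=17
After 5 (read(8)): returned '', offset=17
After 6 (seek(+4, CUR)): offset=17
After 7 (read(4)): returned '', offset=17
After 8 (seek(+5, CUR)): offset=17
After 9 (seek(1, SET)): offset=1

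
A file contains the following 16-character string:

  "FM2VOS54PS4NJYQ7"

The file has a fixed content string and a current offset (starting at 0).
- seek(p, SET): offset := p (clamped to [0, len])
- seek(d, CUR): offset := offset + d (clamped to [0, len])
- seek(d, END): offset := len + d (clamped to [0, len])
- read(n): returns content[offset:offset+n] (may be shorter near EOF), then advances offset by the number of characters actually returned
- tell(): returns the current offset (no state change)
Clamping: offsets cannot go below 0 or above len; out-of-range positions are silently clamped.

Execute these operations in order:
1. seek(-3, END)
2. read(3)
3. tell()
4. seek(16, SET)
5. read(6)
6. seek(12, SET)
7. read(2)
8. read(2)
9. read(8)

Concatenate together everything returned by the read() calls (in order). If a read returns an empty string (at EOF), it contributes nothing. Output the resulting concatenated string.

Answer: YQ7JYQ7

Derivation:
After 1 (seek(-3, END)): offset=13
After 2 (read(3)): returned 'YQ7', offset=16
After 3 (tell()): offset=16
After 4 (seek(16, SET)): offset=16
After 5 (read(6)): returned '', offset=16
After 6 (seek(12, SET)): offset=12
After 7 (read(2)): returned 'JY', offset=14
After 8 (read(2)): returned 'Q7', offset=16
After 9 (read(8)): returned '', offset=16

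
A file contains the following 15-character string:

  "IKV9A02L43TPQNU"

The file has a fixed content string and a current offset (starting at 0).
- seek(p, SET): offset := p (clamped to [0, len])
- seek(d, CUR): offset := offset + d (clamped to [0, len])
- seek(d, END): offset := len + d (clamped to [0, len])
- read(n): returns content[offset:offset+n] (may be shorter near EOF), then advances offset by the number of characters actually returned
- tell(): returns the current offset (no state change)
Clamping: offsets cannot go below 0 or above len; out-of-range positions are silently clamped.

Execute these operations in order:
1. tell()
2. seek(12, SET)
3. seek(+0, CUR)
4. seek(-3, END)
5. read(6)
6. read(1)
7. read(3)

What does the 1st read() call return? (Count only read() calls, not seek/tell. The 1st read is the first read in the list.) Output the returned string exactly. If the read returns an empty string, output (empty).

After 1 (tell()): offset=0
After 2 (seek(12, SET)): offset=12
After 3 (seek(+0, CUR)): offset=12
After 4 (seek(-3, END)): offset=12
After 5 (read(6)): returned 'QNU', offset=15
After 6 (read(1)): returned '', offset=15
After 7 (read(3)): returned '', offset=15

Answer: QNU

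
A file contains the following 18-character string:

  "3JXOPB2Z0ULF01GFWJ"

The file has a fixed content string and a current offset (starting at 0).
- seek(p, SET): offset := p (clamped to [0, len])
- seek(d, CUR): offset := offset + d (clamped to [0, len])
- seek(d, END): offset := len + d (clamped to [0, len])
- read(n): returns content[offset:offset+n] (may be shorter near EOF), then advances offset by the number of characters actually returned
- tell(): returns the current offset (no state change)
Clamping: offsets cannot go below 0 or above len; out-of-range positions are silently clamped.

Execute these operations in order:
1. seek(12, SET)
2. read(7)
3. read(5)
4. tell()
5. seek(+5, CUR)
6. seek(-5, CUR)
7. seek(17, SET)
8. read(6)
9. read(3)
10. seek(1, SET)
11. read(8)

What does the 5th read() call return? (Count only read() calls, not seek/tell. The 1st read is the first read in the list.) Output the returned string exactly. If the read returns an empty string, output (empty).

After 1 (seek(12, SET)): offset=12
After 2 (read(7)): returned '01GFWJ', offset=18
After 3 (read(5)): returned '', offset=18
After 4 (tell()): offset=18
After 5 (seek(+5, CUR)): offset=18
After 6 (seek(-5, CUR)): offset=13
After 7 (seek(17, SET)): offset=17
After 8 (read(6)): returned 'J', offset=18
After 9 (read(3)): returned '', offset=18
After 10 (seek(1, SET)): offset=1
After 11 (read(8)): returned 'JXOPB2Z0', offset=9

Answer: JXOPB2Z0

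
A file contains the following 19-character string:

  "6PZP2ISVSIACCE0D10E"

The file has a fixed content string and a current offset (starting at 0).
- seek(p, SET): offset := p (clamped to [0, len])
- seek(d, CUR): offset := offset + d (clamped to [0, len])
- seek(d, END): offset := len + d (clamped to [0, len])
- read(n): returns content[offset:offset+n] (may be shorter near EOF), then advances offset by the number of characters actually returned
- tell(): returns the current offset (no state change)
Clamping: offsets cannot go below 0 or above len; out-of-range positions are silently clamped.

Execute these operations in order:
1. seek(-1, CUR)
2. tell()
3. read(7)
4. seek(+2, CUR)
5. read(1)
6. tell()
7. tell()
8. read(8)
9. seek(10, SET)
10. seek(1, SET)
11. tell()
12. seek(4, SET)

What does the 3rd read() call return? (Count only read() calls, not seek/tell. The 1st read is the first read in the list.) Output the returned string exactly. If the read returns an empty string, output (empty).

Answer: ACCE0D10

Derivation:
After 1 (seek(-1, CUR)): offset=0
After 2 (tell()): offset=0
After 3 (read(7)): returned '6PZP2IS', offset=7
After 4 (seek(+2, CUR)): offset=9
After 5 (read(1)): returned 'I', offset=10
After 6 (tell()): offset=10
After 7 (tell()): offset=10
After 8 (read(8)): returned 'ACCE0D10', offset=18
After 9 (seek(10, SET)): offset=10
After 10 (seek(1, SET)): offset=1
After 11 (tell()): offset=1
After 12 (seek(4, SET)): offset=4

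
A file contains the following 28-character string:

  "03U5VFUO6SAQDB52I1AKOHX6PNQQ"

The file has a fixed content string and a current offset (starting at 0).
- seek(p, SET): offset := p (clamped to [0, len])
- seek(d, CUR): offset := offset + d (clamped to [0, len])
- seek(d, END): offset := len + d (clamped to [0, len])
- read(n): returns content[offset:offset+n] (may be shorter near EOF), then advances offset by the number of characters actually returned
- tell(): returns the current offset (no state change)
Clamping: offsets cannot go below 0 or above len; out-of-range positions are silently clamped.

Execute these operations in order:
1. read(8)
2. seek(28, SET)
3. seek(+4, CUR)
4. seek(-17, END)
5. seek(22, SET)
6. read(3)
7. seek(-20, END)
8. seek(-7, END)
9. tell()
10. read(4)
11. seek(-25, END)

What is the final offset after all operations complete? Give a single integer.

After 1 (read(8)): returned '03U5VFUO', offset=8
After 2 (seek(28, SET)): offset=28
After 3 (seek(+4, CUR)): offset=28
After 4 (seek(-17, END)): offset=11
After 5 (seek(22, SET)): offset=22
After 6 (read(3)): returned 'X6P', offset=25
After 7 (seek(-20, END)): offset=8
After 8 (seek(-7, END)): offset=21
After 9 (tell()): offset=21
After 10 (read(4)): returned 'HX6P', offset=25
After 11 (seek(-25, END)): offset=3

Answer: 3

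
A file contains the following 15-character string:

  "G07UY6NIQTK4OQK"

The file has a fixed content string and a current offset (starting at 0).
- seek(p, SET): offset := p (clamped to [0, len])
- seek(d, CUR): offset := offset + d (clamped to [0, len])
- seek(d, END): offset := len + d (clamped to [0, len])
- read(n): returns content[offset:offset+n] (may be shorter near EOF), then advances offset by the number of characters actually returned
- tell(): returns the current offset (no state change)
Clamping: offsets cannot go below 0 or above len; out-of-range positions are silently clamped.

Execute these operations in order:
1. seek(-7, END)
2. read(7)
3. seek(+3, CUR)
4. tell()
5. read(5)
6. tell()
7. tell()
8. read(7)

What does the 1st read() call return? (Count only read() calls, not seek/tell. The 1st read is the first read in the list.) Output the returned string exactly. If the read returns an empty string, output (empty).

Answer: QTK4OQK

Derivation:
After 1 (seek(-7, END)): offset=8
After 2 (read(7)): returned 'QTK4OQK', offset=15
After 3 (seek(+3, CUR)): offset=15
After 4 (tell()): offset=15
After 5 (read(5)): returned '', offset=15
After 6 (tell()): offset=15
After 7 (tell()): offset=15
After 8 (read(7)): returned '', offset=15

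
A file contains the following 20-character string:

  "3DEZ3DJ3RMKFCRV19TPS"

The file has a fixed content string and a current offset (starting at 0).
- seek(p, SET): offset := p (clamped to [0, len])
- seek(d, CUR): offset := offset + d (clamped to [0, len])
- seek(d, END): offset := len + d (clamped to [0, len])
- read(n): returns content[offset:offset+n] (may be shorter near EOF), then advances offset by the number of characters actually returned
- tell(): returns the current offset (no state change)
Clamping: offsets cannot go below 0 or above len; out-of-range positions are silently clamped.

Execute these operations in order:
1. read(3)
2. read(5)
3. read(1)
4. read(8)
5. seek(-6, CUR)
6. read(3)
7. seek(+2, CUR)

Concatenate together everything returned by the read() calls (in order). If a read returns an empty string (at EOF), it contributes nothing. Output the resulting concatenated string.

Answer: 3DEZ3DJ3RMKFCRV19FCR

Derivation:
After 1 (read(3)): returned '3DE', offset=3
After 2 (read(5)): returned 'Z3DJ3', offset=8
After 3 (read(1)): returned 'R', offset=9
After 4 (read(8)): returned 'MKFCRV19', offset=17
After 5 (seek(-6, CUR)): offset=11
After 6 (read(3)): returned 'FCR', offset=14
After 7 (seek(+2, CUR)): offset=16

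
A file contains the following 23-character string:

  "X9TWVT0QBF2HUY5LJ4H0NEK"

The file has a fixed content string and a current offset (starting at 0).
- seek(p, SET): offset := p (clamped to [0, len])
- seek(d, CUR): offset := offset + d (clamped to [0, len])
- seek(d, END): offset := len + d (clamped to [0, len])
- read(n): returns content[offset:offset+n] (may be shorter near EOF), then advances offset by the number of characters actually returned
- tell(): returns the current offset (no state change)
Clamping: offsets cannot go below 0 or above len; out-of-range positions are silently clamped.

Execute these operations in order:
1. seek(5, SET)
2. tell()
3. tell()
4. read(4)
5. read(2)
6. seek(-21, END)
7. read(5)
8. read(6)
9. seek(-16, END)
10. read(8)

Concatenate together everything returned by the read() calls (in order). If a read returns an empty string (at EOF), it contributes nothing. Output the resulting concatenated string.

After 1 (seek(5, SET)): offset=5
After 2 (tell()): offset=5
After 3 (tell()): offset=5
After 4 (read(4)): returned 'T0QB', offset=9
After 5 (read(2)): returned 'F2', offset=11
After 6 (seek(-21, END)): offset=2
After 7 (read(5)): returned 'TWVT0', offset=7
After 8 (read(6)): returned 'QBF2HU', offset=13
After 9 (seek(-16, END)): offset=7
After 10 (read(8)): returned 'QBF2HUY5', offset=15

Answer: T0QBF2TWVT0QBF2HUQBF2HUY5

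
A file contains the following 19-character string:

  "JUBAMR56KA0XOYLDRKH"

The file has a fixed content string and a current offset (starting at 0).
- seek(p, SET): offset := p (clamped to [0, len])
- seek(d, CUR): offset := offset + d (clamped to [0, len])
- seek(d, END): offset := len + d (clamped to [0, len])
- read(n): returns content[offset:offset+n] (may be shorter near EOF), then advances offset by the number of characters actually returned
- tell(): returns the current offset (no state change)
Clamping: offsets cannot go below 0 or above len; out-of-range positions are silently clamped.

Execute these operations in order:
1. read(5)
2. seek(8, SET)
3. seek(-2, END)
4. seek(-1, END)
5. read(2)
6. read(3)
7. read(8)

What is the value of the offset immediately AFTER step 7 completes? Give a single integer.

Answer: 19

Derivation:
After 1 (read(5)): returned 'JUBAM', offset=5
After 2 (seek(8, SET)): offset=8
After 3 (seek(-2, END)): offset=17
After 4 (seek(-1, END)): offset=18
After 5 (read(2)): returned 'H', offset=19
After 6 (read(3)): returned '', offset=19
After 7 (read(8)): returned '', offset=19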